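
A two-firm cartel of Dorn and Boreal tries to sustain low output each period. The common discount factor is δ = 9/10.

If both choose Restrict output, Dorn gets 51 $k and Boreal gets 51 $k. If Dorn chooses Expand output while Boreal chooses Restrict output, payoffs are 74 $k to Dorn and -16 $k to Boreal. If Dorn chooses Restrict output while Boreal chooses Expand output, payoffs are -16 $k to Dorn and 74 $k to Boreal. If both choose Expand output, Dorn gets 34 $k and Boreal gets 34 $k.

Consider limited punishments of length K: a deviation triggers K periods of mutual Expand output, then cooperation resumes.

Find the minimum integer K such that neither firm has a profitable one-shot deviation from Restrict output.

Need Σ_{k=1}^{K} δ^k ≥ (74−51)/(51−34) = 1.3529 at δ = 9/10.
At K = 1 the sum is 0.9000 < 1.3529; at K = 2 it is 1.7100 ≥ 1.3529.
So the minimum punishment length is K = 2.

2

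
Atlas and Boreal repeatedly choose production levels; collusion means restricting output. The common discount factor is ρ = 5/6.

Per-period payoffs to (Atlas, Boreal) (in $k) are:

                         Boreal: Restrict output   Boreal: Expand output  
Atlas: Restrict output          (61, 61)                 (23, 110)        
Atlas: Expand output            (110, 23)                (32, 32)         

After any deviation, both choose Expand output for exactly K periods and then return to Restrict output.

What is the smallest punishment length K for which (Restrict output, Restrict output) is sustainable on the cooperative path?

3

No profitable deviation requires (61−32)(ρ+…+ρ^K) ≥ 110−61, i.e. ρ+…+ρ^K ≥ 49/29 ≈ 1.6897.
With ρ = 5/6, the partial sums are K=1: 0.8333, K=2: 1.5278, K=3: 2.1065.
K = 3 is the first length at which the sum reaches 1.6897.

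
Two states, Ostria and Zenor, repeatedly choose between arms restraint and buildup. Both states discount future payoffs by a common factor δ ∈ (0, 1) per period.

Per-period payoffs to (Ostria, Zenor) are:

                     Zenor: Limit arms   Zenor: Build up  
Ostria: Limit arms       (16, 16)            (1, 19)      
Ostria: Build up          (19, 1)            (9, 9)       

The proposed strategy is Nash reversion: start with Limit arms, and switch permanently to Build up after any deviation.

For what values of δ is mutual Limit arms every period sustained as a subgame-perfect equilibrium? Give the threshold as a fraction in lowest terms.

Under grim trigger the critical discount factor is (T−C)/(T−P) with T = 19, C = 16, P = 9.
δ* = (19−16)/(19−9) = 3/10.

3/10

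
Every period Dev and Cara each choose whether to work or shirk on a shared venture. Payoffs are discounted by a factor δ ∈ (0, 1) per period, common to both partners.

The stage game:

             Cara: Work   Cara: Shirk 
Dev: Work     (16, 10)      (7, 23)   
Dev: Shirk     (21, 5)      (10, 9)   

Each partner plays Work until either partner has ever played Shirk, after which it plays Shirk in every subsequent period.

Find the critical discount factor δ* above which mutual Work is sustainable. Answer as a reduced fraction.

For Dev: deviation gain 21−16 = 5, per-period punishment loss 16−10 = 6. IC gives δ ≥ 5/11.
For Cara: gain 13, loss 1 per period, so δ ≥ 13/14.
The tighter constraint is Cara's, so cooperation needs δ ≥ 13/14.

13/14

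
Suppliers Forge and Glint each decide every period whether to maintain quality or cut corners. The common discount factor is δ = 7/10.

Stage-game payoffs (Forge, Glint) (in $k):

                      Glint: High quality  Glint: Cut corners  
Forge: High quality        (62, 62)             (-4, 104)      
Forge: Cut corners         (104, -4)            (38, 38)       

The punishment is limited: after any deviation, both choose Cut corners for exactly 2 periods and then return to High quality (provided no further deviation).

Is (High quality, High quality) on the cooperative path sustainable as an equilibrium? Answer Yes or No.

IC: δ+…+δ^2 ≥ (104−62)/(62−38) = 7/4.
At δ = 7/10: partial sum = 1.1900 < 1.7500. Cooperation not sustainable.

No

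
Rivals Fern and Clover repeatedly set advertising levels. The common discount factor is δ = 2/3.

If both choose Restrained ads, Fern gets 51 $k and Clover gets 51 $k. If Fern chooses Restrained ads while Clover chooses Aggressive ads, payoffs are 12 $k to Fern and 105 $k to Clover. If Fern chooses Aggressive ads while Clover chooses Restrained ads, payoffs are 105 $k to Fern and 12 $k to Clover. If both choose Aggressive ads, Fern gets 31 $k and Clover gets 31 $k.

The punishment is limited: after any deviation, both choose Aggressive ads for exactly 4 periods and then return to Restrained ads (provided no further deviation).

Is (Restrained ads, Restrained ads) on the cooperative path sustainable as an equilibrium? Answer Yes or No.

A one-shot deviation gives 105 now, then 31 for 4 periods, then back to 51.
Gain from deviating: (105−51) today; loss: (51−31) in each of the next 4 periods.
No-deviation condition: (51−31)(δ+…+δ^4) ≥ 105−51, i.e. δ+…+δ^4 ≥ 27/10.
At δ = 2/3: δ+…+δ^4 = 1.6049 < 2.7000.
So cooperation is not sustainable.

No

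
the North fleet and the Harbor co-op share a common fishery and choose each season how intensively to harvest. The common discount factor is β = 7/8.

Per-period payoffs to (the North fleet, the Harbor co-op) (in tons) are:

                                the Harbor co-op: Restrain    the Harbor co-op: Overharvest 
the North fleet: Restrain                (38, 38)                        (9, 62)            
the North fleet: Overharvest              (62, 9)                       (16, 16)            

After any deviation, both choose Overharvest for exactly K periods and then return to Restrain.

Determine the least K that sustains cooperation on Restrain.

Need Σ_{k=1}^{K} β^k ≥ (62−38)/(38−16) = 1.0909 at β = 7/8.
At K = 1 the sum is 0.8750 < 1.0909; at K = 2 it is 1.6406 ≥ 1.0909.
So the minimum punishment length is K = 2.

2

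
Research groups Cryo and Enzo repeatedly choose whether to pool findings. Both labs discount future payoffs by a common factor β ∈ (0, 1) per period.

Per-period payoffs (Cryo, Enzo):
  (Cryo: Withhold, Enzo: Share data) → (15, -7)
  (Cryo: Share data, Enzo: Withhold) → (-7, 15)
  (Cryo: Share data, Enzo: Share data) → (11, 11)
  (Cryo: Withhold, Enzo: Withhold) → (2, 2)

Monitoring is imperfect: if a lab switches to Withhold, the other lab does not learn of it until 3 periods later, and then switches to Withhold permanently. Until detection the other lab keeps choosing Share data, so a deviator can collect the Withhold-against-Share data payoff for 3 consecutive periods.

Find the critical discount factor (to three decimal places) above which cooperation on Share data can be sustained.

0.675

A deviator earns 15 for 3 periods, then 2 forever; cooperating earns 11 forever. Multiplying the IC by (1−β):
11 ≥ 15(1−β^3) + 2β^3, so 13·β^3 ≥ 4 and β^3 ≥ 4/13.
β ≥ (4/13)^(1/3) ≈ 0.675.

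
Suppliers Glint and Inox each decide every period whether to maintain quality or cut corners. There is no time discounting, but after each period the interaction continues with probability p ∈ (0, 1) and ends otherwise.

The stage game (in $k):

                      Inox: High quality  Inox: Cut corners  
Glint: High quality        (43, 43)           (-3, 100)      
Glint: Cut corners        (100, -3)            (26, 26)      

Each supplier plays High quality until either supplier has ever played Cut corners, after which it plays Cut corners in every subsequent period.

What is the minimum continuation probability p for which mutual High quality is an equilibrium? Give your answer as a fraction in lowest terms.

Expected cooperation value is 43 + p·43 + p²·43 + … = 43/(1−p); deviation gives 100 + p·26/(1−p).
43 ≥ 100(1−p) + 26p ⇒ 74p ≥ 57 ⇒ p ≥ 57/74.

57/74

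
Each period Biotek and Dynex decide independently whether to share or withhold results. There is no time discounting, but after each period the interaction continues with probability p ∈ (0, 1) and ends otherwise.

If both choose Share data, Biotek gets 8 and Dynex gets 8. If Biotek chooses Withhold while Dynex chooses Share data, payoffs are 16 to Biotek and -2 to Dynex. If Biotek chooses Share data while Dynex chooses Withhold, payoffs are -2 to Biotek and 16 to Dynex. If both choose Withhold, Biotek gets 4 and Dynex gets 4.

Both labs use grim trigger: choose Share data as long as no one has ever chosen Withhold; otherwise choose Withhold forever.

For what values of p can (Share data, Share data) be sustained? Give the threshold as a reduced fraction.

2/3

Expected cooperation value is 8 + p·8 + p²·8 + … = 8/(1−p); deviation gives 16 + p·4/(1−p).
8 ≥ 16(1−p) + 4p ⇒ 12p ≥ 8 ⇒ p ≥ 8/12 = 2/3.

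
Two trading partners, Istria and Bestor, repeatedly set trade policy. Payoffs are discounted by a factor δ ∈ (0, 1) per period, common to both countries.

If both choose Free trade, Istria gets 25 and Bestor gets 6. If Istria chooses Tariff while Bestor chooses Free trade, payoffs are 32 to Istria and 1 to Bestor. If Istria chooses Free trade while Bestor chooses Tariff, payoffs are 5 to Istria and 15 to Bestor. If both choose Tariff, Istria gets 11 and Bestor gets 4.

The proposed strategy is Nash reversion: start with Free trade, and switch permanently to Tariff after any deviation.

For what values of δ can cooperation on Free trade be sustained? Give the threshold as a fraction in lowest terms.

9/11

Istria's threshold: (32−25)/(32−11) = 1/3.
Bestor's threshold: (15−6)/(15−4) = 9/11.
1/3 < 9/11, so Bestor binds and δ* = 9/11.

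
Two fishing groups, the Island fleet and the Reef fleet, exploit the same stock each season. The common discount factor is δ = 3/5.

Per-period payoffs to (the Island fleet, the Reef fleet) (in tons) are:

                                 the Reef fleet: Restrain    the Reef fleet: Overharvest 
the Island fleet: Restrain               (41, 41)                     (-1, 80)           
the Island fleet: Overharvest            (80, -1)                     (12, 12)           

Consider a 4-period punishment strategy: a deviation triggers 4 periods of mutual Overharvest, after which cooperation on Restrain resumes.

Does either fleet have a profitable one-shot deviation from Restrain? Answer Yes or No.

Yes

A one-shot deviation gives 80 now, then 12 for 4 periods, then back to 41.
Gain from deviating: (80−41) today; loss: (41−12) in each of the next 4 periods.
No-deviation condition: (41−12)(δ+…+δ^4) ≥ 80−41, i.e. δ+…+δ^4 ≥ 39/29.
At δ = 3/5: δ+…+δ^4 = 1.3056 < 1.3448.
So cooperation is not sustainable.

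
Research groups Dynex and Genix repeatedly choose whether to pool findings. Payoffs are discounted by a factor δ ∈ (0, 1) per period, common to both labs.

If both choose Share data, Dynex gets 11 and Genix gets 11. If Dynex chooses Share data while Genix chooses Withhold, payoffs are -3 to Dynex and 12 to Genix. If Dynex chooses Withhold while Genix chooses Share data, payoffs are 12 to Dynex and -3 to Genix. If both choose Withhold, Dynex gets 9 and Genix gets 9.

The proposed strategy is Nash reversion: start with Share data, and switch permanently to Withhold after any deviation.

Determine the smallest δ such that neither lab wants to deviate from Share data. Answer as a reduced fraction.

1/3

Cooperation forever yields 11 each period: 11/(1−δ).
Deviating yields 12 once, then 9 forever: 12 + 9δ/(1−δ).
No profitable deviation requires 11/(1−δ) ≥ 12 + 9δ/(1−δ).
Multiplying by (1−δ): 11 ≥ 12(1−δ) + 9δ = 12 − 3δ.
So 3δ ≥ 1, i.e. δ ≥ 1/3.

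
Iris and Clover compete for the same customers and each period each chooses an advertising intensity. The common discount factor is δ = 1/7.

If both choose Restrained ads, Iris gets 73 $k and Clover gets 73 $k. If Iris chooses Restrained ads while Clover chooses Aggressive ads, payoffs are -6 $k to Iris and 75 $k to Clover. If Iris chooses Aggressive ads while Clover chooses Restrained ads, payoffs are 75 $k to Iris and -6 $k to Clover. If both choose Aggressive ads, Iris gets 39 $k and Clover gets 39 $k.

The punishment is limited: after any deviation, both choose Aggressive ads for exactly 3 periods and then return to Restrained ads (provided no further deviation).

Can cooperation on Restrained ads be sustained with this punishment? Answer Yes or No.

Yes

Comparing payoff streams over the 4 periods until play realigns: cooperate → 73(1+δ+…+δ^3); deviate → 75 + 39(δ+…+δ^3).
Cooperation is sustained iff (73−39)(δ+…+δ^3) ≥ 75−73.
δ+…+δ^3 = 1/7·(1−(1/7)^3)/(1−1/7) = 0.1662, and (75−73)/(73−39) = 0.0588.
0.1662 ≥ 0.0588, so cooperation is sustainable.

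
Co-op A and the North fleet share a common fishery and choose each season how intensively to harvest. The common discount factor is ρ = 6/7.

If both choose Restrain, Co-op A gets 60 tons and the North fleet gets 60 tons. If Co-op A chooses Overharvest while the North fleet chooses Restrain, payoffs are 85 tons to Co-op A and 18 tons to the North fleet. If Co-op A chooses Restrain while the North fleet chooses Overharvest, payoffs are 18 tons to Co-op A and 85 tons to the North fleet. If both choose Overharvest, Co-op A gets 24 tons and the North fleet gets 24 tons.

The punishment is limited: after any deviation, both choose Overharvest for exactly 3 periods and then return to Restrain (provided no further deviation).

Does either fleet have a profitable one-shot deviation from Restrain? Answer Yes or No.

No

Comparing payoff streams over the 4 periods until play realigns: cooperate → 60(1+ρ+…+ρ^3); deviate → 85 + 24(ρ+…+ρ^3).
Cooperation is sustained iff (60−24)(ρ+…+ρ^3) ≥ 85−60.
ρ+…+ρ^3 = 6/7·(1−(6/7)^3)/(1−6/7) = 2.2216, and (85−60)/(60−24) = 0.6944.
2.2216 ≥ 0.6944, so cooperation is sustainable.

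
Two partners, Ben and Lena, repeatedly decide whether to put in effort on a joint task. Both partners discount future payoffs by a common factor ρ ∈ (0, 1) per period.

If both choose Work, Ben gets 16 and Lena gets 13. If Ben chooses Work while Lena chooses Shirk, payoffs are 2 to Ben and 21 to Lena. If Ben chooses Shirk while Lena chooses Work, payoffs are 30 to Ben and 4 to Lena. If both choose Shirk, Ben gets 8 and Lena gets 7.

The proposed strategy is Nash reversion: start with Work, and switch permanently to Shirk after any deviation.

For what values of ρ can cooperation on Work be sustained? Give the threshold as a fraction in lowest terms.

Ben: cooperation gives 16 each period; deviation gives 30 once then 8 forever.
  16/(1−ρ) ≥ 30 + 8ρ/(1−ρ) ⇒ ρ ≥ 14/22 = 7/11.
Lena: cooperation gives 13 each period; deviation gives 21 once then 7 forever.
  ρ ≥ 8/14 = 4/7.
Both must hold, so the binding constraint is Ben's: ρ ≥ 7/11.

7/11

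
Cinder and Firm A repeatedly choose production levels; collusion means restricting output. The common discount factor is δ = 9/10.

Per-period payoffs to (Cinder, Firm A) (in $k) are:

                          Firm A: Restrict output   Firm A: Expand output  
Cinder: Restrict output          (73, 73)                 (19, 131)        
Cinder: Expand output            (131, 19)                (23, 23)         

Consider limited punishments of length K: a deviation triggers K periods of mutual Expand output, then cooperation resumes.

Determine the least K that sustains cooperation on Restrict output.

No profitable deviation requires (73−23)(δ+…+δ^K) ≥ 131−73, i.e. δ+…+δ^K ≥ 29/25 ≈ 1.1600.
With δ = 9/10, the partial sums are K=1: 0.9000, K=2: 1.7100.
K = 2 is the first length at which the sum reaches 1.1600.

2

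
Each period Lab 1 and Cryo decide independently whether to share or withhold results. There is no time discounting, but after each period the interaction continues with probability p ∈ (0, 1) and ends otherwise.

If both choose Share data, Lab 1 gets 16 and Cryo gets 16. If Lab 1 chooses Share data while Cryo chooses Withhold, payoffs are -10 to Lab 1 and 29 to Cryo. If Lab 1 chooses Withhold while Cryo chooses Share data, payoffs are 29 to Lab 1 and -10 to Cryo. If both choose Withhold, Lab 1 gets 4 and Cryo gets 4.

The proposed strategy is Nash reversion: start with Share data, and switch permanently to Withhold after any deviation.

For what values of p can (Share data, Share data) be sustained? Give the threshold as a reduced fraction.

13/25

With no time discounting, the continuation probability p plays the role of the discount factor.
Grim-trigger IC: 16/(1−p) ≥ 29 + 4p/(1−p) ⇒ p ≥ (29−16)/(29−4) = 13/25.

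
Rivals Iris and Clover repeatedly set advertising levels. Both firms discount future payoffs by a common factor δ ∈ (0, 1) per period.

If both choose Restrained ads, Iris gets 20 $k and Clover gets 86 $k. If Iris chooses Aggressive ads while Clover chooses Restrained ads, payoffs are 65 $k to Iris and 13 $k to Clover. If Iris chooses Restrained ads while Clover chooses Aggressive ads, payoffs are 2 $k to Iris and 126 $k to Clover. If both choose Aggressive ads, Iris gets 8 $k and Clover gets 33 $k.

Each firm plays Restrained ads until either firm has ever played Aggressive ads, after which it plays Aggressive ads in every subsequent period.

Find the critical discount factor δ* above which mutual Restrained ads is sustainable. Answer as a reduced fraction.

Iris's threshold: (65−20)/(65−8) = 15/19.
Clover's threshold: (126−86)/(126−33) = 40/93.
15/19 > 40/93, so Iris binds and δ* = 15/19.

15/19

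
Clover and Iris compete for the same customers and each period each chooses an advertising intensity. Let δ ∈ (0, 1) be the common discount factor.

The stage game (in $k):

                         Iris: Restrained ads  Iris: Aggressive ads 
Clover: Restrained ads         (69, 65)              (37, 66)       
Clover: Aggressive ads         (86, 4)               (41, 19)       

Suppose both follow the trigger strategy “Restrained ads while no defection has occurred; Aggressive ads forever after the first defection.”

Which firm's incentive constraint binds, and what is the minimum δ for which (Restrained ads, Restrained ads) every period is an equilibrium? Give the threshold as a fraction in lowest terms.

For Clover: deviation gain 86−69 = 17, per-period punishment loss 69−41 = 28. IC gives δ ≥ 17/45.
For Iris: gain 1, loss 46 per period, so δ ≥ 1/47.
The tighter constraint is Clover's, so cooperation needs δ ≥ 17/45.

Clover; δ ≥ 17/45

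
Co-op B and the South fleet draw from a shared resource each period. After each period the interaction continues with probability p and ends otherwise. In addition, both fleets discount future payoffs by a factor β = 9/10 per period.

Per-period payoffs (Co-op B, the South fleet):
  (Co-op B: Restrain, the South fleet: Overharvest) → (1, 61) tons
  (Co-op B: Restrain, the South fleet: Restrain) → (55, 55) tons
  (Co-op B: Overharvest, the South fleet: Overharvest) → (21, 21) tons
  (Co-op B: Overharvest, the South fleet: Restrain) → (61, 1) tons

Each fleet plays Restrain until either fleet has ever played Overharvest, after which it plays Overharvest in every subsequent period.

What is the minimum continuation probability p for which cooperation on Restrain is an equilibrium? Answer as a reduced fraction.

1/6

Expected continuation weight on next period's payoff is β·p = 9/10·p, which plays the role of the discount factor.
Cooperation requires 9/10·p ≥ (61−55)/(61−21) = 3/20, hence p ≥ 1/6.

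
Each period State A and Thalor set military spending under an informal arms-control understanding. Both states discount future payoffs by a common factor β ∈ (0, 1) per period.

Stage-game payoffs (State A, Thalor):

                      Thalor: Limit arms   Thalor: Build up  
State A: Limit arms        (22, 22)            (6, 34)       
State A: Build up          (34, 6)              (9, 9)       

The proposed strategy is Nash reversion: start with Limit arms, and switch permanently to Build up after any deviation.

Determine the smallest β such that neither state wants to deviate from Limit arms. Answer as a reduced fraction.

12/25

One-period gain from deviating is 34 − 22 = 12. The loss is 22 − 9 = 13 in every subsequent period, with present value 13·β/(1−β).
Deviation is unprofitable when 13·β/(1−β) ≥ 12, i.e. β/(1−β) ≥ 12/13.
Equivalently β ≥ 12/(12+13) = 12/25.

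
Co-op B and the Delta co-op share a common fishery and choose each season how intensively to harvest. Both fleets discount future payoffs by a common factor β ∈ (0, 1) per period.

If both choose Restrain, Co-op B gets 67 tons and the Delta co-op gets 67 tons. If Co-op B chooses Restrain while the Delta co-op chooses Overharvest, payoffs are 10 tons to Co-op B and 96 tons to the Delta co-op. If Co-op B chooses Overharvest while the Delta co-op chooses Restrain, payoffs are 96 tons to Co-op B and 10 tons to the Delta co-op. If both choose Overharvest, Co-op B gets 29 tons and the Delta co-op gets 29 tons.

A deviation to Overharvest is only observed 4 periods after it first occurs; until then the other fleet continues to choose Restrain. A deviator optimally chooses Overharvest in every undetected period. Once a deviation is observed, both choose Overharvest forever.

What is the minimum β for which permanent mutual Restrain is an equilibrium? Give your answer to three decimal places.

0.811

The best deviation is to choose Overharvest for all 4 undetected periods, earning 96 each, then 29 forever once detected.
Deviation value: 96(1−β^4)/(1−β) + 29β^4/(1−β); cooperation value: 67/(1−β).
IC: 67 ≥ 96(1−β^4) + 29β^4 = 96 − 67β^4.
So β^4 ≥ 29/67, giving β ≥ (29/67)^(1/4) ≈ 0.811.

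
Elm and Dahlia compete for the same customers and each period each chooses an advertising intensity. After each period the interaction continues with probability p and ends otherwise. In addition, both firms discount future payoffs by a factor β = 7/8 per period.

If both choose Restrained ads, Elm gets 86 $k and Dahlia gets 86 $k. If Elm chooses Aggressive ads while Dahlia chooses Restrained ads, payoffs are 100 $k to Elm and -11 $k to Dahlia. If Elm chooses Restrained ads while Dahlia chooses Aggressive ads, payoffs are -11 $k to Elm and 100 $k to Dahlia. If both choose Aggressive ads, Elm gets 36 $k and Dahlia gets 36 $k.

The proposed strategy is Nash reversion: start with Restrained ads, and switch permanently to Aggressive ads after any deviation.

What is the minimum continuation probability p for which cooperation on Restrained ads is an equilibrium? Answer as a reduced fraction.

1/4

Expected continuation weight on next period's payoff is β·p = 7/8·p, which plays the role of the discount factor.
Cooperation requires 7/8·p ≥ (100−86)/(100−36) = 7/32, hence p ≥ 1/4.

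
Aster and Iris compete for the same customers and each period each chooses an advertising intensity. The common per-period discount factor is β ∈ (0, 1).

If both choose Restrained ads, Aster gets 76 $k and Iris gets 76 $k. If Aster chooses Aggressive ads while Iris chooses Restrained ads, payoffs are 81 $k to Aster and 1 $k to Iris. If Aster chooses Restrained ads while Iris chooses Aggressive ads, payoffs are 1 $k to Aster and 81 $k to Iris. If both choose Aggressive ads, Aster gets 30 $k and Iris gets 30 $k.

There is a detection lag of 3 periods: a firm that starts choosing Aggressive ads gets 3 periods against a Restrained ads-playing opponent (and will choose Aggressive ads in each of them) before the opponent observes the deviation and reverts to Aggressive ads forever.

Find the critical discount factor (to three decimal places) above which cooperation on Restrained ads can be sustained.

0.461

The best deviation is to choose Aggressive ads for all 3 undetected periods, earning 81 each, then 30 forever once detected.
Deviation value: 81(1−β^3)/(1−β) + 30β^3/(1−β); cooperation value: 76/(1−β).
IC: 76 ≥ 81(1−β^3) + 30β^3 = 81 − 51β^3.
So β^3 ≥ 5/51, giving β ≥ (5/51)^(1/3) ≈ 0.461.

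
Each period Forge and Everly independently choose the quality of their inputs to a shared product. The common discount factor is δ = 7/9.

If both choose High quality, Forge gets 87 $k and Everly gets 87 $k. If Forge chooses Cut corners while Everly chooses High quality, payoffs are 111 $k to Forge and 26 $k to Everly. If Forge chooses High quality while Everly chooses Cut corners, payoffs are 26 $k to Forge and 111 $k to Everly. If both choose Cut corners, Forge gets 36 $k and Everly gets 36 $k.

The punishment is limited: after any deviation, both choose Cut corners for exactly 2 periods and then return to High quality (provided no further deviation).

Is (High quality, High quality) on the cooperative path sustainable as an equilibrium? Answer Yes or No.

Yes

A one-shot deviation gives 111 now, then 36 for 2 periods, then back to 87.
Gain from deviating: (111−87) today; loss: (87−36) in each of the next 2 periods.
No-deviation condition: (87−36)(δ+…+δ^2) ≥ 111−87, i.e. δ+…+δ^2 ≥ 8/17.
At δ = 7/9: δ+…+δ^2 = 1.3827 ≥ 0.4706.
So cooperation is sustainable.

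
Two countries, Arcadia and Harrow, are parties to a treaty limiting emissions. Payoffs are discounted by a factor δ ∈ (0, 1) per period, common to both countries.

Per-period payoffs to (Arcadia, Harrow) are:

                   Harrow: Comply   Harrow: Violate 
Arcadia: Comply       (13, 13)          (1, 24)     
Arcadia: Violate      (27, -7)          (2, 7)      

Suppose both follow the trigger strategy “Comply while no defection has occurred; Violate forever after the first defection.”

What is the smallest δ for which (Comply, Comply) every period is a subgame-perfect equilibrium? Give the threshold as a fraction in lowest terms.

11/17

Arcadia: cooperation gives 13 each period; deviation gives 27 once then 2 forever.
  13/(1−δ) ≥ 27 + 2δ/(1−δ) ⇒ δ ≥ 14/25.
Harrow: cooperation gives 13 each period; deviation gives 24 once then 7 forever.
  δ ≥ 11/17.
Both must hold, so the binding constraint is Harrow's: δ ≥ 11/17.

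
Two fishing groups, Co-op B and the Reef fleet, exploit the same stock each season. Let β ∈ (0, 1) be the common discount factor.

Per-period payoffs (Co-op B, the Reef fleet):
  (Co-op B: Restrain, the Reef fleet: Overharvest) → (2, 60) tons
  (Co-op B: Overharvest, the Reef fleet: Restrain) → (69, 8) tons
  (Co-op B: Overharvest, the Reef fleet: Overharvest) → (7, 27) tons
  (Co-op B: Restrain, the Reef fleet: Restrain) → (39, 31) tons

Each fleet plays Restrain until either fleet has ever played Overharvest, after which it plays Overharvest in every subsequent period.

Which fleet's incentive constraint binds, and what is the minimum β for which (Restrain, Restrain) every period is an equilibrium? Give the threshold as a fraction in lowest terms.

the Reef fleet; β ≥ 29/33

Co-op B: cooperation gives 39 each period; deviation gives 69 once then 7 forever.
  39/(1−β) ≥ 69 + 7β/(1−β) ⇒ β ≥ 30/62 = 15/31.
the Reef fleet: cooperation gives 31 each period; deviation gives 60 once then 27 forever.
  β ≥ 29/33.
Both must hold, so the binding constraint is the Reef fleet's: β ≥ 29/33.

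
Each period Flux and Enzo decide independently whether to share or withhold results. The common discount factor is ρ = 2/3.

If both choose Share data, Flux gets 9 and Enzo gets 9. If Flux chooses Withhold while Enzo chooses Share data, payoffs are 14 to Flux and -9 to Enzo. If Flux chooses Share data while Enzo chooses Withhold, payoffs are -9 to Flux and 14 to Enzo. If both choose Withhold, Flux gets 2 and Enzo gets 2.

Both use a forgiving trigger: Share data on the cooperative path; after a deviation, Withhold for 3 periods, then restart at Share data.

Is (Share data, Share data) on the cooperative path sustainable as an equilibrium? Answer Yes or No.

A one-shot deviation gives 14 now, then 2 for 3 periods, then back to 9.
Gain from deviating: (14−9) today; loss: (9−2) in each of the next 3 periods.
No-deviation condition: (9−2)(ρ+…+ρ^3) ≥ 14−9, i.e. ρ+…+ρ^3 ≥ 5/7.
At ρ = 2/3: ρ+…+ρ^3 = 1.4074 ≥ 0.7143.
So cooperation is sustainable.

Yes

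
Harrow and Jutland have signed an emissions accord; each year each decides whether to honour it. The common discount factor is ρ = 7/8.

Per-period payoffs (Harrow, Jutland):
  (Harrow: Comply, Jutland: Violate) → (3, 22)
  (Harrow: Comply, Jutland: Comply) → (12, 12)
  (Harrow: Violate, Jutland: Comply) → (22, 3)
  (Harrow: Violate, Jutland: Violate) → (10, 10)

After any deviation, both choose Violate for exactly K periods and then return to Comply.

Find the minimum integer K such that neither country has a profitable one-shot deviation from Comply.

IC: ρ(1−ρ^K)/(1−ρ) ≥ (22−12)/(12−10) = 5.
With ρ = 7/8: need 1 − ρ^K ≥ 5·(1−7/8)/(7/8), i.e. ρ^K ≤ 0.2857.
Since (7/8)^9 = 0.3007 and (7/8)^10 = 0.2631, the smallest such K is 10.

10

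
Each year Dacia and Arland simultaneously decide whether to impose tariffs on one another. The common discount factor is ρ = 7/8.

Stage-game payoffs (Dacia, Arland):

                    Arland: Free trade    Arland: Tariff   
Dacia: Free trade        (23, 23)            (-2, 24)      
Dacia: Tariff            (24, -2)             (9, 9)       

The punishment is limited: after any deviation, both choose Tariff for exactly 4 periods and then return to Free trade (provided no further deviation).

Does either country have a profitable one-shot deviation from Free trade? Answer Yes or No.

Comparing payoff streams over the 5 periods until play realigns: cooperate → 23(1+ρ+…+ρ^4); deviate → 24 + 9(ρ+…+ρ^4).
Cooperation is sustained iff (23−9)(ρ+…+ρ^4) ≥ 24−23.
ρ+…+ρ^4 = 7/8·(1−(7/8)^4)/(1−7/8) = 2.8967, and (24−23)/(23−9) = 0.0714.
2.8967 ≥ 0.0714, so cooperation is sustainable.

No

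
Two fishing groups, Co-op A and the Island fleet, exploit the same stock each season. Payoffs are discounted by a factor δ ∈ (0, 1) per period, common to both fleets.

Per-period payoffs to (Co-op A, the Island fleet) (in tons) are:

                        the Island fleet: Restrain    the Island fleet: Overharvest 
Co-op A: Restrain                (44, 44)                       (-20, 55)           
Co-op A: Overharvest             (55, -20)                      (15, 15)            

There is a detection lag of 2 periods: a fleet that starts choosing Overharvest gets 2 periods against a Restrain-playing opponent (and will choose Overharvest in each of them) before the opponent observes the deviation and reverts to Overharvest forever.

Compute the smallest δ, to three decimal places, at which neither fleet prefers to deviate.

0.524

Deviating for the 2 undetected periods gains 55−44 = 11 per period over cooperation, then loses 44−15 = 29 per period forever once punishment starts.
Gain: 11(1 + δ + … + δ^1); loss: 29·δ^2/(1−δ).
No profitable deviation ⇔ 11(1−δ^2) ≤ 29·δ^2, i.e. δ^2 ≥ 11/(11+29) = 11/40.
Hence δ ≥ (11/40)^(1/2) ≈ 0.524.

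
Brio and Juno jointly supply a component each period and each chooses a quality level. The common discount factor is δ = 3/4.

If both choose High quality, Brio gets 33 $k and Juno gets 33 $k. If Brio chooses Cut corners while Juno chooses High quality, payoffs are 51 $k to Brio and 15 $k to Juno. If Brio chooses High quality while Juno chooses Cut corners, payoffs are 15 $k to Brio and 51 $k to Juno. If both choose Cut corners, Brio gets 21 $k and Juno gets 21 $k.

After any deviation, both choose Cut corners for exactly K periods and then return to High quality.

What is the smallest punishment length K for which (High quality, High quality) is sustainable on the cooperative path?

3

Need Σ_{k=1}^{K} δ^k ≥ (51−33)/(33−21) = 1.5000 at δ = 3/4.
At K = 2 the sum is 1.3125 < 1.5000; at K = 3 it is 1.7344 ≥ 1.5000.
So the minimum punishment length is K = 3.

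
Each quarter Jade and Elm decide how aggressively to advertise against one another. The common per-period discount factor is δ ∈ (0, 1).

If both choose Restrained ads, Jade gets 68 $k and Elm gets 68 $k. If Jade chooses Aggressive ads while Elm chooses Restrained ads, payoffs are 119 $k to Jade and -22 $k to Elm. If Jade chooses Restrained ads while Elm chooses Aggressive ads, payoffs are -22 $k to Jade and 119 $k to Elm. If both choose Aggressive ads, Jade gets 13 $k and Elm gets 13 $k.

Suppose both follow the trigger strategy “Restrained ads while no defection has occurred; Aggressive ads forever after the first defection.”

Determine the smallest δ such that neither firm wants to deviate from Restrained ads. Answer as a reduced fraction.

Cooperation forever yields 68 each period: 68/(1−δ).
Deviating yields 119 once, then 13 forever: 119 + 13δ/(1−δ).
No profitable deviation requires 68/(1−δ) ≥ 119 + 13δ/(1−δ).
Multiplying by (1−δ): 68 ≥ 119(1−δ) + 13δ = 119 − 106δ.
So 106δ ≥ 51, i.e. δ ≥ 51/106.

51/106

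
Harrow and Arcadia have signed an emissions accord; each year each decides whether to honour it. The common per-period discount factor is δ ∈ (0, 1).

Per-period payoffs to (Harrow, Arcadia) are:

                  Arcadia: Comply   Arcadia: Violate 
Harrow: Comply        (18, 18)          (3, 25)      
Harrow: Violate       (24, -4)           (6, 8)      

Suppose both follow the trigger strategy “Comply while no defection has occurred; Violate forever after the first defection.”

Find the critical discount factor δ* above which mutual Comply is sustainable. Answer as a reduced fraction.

Harrow: cooperation gives 18 each period; deviation gives 24 once then 6 forever.
  18/(1−δ) ≥ 24 + 6δ/(1−δ) ⇒ δ ≥ 6/18 = 1/3.
Arcadia: cooperation gives 18 each period; deviation gives 25 once then 8 forever.
  δ ≥ 7/17.
Both must hold, so the binding constraint is Arcadia's: δ ≥ 7/17.

7/17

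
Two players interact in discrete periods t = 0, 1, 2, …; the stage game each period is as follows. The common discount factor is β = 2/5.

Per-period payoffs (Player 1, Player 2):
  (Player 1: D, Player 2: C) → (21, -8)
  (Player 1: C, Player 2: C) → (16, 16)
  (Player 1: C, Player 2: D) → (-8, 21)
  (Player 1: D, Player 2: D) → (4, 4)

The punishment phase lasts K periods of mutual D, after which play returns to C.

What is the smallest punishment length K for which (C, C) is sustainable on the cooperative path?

2

No profitable deviation requires (16−4)(β+…+β^K) ≥ 21−16, i.e. β+…+β^K ≥ 5/12 ≈ 0.4167.
With β = 2/5, the partial sums are K=1: 0.4000, K=2: 0.5600.
K = 2 is the first length at which the sum reaches 0.4167.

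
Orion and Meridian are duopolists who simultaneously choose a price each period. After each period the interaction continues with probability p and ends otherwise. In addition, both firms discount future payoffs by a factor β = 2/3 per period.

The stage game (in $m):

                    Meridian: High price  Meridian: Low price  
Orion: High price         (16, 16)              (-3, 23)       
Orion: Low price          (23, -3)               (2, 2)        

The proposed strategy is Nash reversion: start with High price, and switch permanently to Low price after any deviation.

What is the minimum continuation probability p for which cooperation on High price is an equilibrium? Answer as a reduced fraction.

1/2

With continuation probability p and discount β, the effective per-period discount factor is βp.
Grim-trigger IC: βp ≥ (23−16)/(23−2) = 1/3.
So p ≥ (1/3)/(2/3) = 1/2.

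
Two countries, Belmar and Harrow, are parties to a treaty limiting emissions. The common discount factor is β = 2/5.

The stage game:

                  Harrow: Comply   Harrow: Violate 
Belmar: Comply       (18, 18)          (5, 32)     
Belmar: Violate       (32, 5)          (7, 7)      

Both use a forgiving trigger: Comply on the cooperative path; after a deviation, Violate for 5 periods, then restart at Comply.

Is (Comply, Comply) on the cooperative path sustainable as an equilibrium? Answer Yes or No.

Comparing payoff streams over the 6 periods until play realigns: cooperate → 18(1+β+…+β^5); deviate → 32 + 7(β+…+β^5).
Cooperation is sustained iff (18−7)(β+…+β^5) ≥ 32−18.
β+…+β^5 = 2/5·(1−(2/5)^5)/(1−2/5) = 0.6598, and (32−18)/(18−7) = 1.2727.
0.6598 < 1.2727, so cooperation is not sustainable.

No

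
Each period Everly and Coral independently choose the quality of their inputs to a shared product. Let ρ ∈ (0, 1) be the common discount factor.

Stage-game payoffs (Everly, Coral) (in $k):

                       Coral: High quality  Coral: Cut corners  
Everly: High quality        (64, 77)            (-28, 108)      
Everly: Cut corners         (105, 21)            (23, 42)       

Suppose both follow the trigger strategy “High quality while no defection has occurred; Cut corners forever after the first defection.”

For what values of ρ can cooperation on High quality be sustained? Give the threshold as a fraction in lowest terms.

Everly's threshold: (105−64)/(105−23) = 1/2.
Coral's threshold: (108−77)/(108−42) = 31/66.
1/2 > 31/66, so Everly binds and ρ* = 1/2.

1/2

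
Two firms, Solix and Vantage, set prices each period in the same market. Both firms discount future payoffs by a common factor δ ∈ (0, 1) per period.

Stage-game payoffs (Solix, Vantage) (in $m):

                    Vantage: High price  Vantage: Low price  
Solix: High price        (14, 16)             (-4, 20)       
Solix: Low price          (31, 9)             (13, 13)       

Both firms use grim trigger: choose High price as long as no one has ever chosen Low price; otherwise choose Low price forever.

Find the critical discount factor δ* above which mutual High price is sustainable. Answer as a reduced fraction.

17/18

Solix: cooperation gives 14 each period; deviation gives 31 once then 13 forever.
  14/(1−δ) ≥ 31 + 13δ/(1−δ) ⇒ δ ≥ 17/18.
Vantage: cooperation gives 16 each period; deviation gives 20 once then 13 forever.
  δ ≥ 4/7.
Both must hold, so the binding constraint is Solix's: δ ≥ 17/18.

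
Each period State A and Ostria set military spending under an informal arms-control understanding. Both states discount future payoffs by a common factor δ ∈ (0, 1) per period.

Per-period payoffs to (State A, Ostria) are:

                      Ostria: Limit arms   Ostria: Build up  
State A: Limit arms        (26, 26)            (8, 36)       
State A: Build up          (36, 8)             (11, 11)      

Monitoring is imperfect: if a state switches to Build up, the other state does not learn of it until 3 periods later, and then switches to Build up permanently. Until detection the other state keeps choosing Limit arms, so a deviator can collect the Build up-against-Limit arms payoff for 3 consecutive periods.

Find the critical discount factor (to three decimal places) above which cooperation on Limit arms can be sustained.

The best deviation is to choose Build up for all 3 undetected periods, earning 36 each, then 11 forever once detected.
Deviation value: 36(1−δ^3)/(1−δ) + 11δ^3/(1−δ); cooperation value: 26/(1−δ).
IC: 26 ≥ 36(1−δ^3) + 11δ^3 = 36 − 25δ^3.
So δ^3 ≥ 10/25 = 2/5, giving δ ≥ (2/5)^(1/3) ≈ 0.737.

0.737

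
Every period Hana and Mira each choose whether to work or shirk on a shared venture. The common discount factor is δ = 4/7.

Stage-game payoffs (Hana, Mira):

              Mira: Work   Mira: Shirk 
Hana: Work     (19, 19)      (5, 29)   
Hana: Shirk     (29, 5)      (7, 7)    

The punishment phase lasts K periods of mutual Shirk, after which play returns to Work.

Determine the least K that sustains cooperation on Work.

No profitable deviation requires (19−7)(δ+…+δ^K) ≥ 29−19, i.e. δ+…+δ^K ≥ 5/6 ≈ 0.8333.
With δ = 4/7, the partial sums are K=1: 0.5714, K=2: 0.8980.
K = 2 is the first length at which the sum reaches 0.8333.

2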